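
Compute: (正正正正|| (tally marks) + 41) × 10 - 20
Convert 正正正正|| (tally marks) → 5 + 5 + 5 + 5 + 2 = 22 (decimal)
Expression in decimal: (22 + 41) × 10 - 20
Parentheses first: 22 + 41 = 63
Multiply: 63 × 10 = 630
Subtract: 630 - 20 = 610
610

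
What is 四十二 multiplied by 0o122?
Convert 四十二 (Chinese numeral) → 4×10 + 2 = 42 (decimal)
Convert 0o122 (octal) → 1×64 + 2×8 + 2 = 82 (decimal)
Compute 42 × 82 = 3444
3444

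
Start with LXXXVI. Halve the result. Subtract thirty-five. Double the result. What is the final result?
Convert LXXXVI (Roman numeral) → 50 + 10 + 10 + 10 + 5 + 1 = 86 (decimal)
Start: 86
86 ÷ 2 = 43
Convert thirty-five (English words) → 35 (decimal)
43 - 35 = 8
8 × 2 = 16
16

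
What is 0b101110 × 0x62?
Convert 0b101110 (binary) → 32 + 8 + 4 + 2 = 46 (decimal)
Convert 0x62 (hexadecimal) → 6×16 + 2 = 98 (decimal)
Compute 46 × 98 = 4508
4508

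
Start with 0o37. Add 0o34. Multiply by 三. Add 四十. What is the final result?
Convert 0o37 (octal) → 3×8 + 7 = 31 (decimal)
Start: 31
Convert 0o34 (octal) → 3×8 + 4 = 28 (decimal)
31 + 28 = 59
Convert 三 (Chinese numeral) → 3 (decimal)
59 × 3 = 177
Convert 四十 (Chinese numeral) → 4×10 = 40 (decimal)
177 + 40 = 217
217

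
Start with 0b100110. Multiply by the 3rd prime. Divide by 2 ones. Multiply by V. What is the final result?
Convert 0b100110 (binary) → 32 + 4 + 2 = 38 (decimal)
Start: 38
Convert the 3rd prime (prime index) → 5 (decimal)
38 × 5 = 190
Convert 2 ones (place-value notation) → 2 (decimal)
190 ÷ 2 = 95
Convert V (Roman numeral) → 5 (decimal)
95 × 5 = 475
475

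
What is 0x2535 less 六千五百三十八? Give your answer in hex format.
Convert 0x2535 (hexadecimal) → 2×4096 + 5×256 + 3×16 + 5 = 9525 (decimal)
Convert 六千五百三十八 (Chinese numeral) → 6×1000 + 5×100 + 3×10 + 8 = 6538 (decimal)
Compute 9525 - 6538 = 2987
Convert 2987 (decimal) → 2987 = 11×256 + 10×16 + 11 → 0xBAB (hexadecimal)
0xBAB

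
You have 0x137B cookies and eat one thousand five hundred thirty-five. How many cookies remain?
Convert 0x137B (hexadecimal) → 1×4096 + 3×256 + 7×16 + 11 = 4987 (decimal)
Convert one thousand five hundred thirty-five (English words) → 1×1000 + 5×100 + 35 = 1535 (decimal)
Compute 4987 - 1535 = 3452
3452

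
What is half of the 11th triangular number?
The 11th triangular number = 11×12/2 = 66
Compute 66 ÷ 2 = 33
33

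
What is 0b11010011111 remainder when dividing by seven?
Convert 0b11010011111 (binary) → 1024 + 512 + 128 + 16 + 8 + 4 + 2 + 1 = 1695 (decimal)
Convert seven (English words) → 7 (decimal)
Compute 1695 mod 7 = 1
1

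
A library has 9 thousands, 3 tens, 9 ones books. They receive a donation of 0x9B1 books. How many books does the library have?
Convert 9 thousands, 3 tens, 9 ones (place-value notation) → 9×1000 + 3×10 + 9 = 9039 (decimal)
Convert 0x9B1 (hexadecimal) → 9×256 + 11×16 + 1 = 2481 (decimal)
Compute 9039 + 2481 = 11520
11520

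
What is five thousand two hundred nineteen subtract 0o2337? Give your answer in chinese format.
Convert five thousand two hundred nineteen (English words) → 5×1000 + 2×100 + 19 = 5219 (decimal)
Convert 0o2337 (octal) → 2×512 + 3×64 + 3×8 + 7 = 1247 (decimal)
Compute 5219 - 1247 = 3972
Convert 3972 (decimal) → 3972 = 3×1000 + 9×100 + 7×10 + 2 → 三千九百七十二 (Chinese numeral)
三千九百七十二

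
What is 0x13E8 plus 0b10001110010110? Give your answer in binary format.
Convert 0x13E8 (hexadecimal) → 1×4096 + 3×256 + 14×16 + 8 = 5096 (decimal)
Convert 0b10001110010110 (binary) → 8192 + 512 + 256 + 128 + 16 + 4 + 2 = 9110 (decimal)
Compute 5096 + 9110 = 14206
Convert 14206 (decimal) → 14206 = 8192 + 4096 + 1024 + 512 + 256 + 64 + 32 + 16 + 8 + 4 + 2 → 0b11011101111110 (binary)
0b11011101111110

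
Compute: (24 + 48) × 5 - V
Convert V (Roman numeral) → 5 (decimal)
Expression in decimal: (24 + 48) × 5 - 5
Parentheses first: 24 + 48 = 72
Multiply: 72 × 5 = 360
Subtract: 360 - 5 = 355
355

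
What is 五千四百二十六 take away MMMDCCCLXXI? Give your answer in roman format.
Convert 五千四百二十六 (Chinese numeral) → 5×1000 + 4×100 + 2×10 + 6 = 5426 (decimal)
Convert MMMDCCCLXXI (Roman numeral) → 1000 + 1000 + 1000 + 500 + 100 + 100 + 100 + 50 + 10 + 10 + 1 = 3871 (decimal)
Compute 5426 - 3871 = 1555
Convert 1555 (decimal) → 1555 = 1000 + 500 + 50 + 5 → MDLV (Roman numeral)
MDLV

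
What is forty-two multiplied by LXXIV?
Convert forty-two (English words) → 42 (decimal)
Convert LXXIV (Roman numeral) → 50 + 10 + 10 + 4 = 74 (decimal)
Compute 42 × 74 = 3108
3108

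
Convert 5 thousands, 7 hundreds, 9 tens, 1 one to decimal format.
Convert 5 thousands, 7 hundreds, 9 tens, 1 one (place-value notation) → 5×1000 + 7×100 + 9×10 + 1 = 5791 (decimal)
5791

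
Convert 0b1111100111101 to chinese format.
Convert 0b1111100111101 (binary) → 4096 + 2048 + 1024 + 512 + 256 + 32 + 16 + 8 + 4 + 1 = 7997 (decimal)
Convert 7997 (decimal) → 7997 = 7×1000 + 9×100 + 9×10 + 7 → 七千九百九十七 (Chinese numeral)
七千九百九十七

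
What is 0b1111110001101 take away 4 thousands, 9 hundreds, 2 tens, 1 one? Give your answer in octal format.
Convert 0b1111110001101 (binary) → 4096 + 2048 + 1024 + 512 + 256 + 128 + 8 + 4 + 1 = 8077 (decimal)
Convert 4 thousands, 9 hundreds, 2 tens, 1 one (place-value notation) → 4×1000 + 9×100 + 2×10 + 1 = 4921 (decimal)
Compute 8077 - 4921 = 3156
Convert 3156 (decimal) → 3156 = 6×512 + 1×64 + 2×8 + 4 → 0o6124 (octal)
0o6124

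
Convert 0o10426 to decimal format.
Convert 0o10426 (octal) → 1×4096 + 4×64 + 2×8 + 6 = 4374 (decimal)
4374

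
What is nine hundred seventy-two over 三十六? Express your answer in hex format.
Convert nine hundred seventy-two (English words) → 9×100 + 72 = 972 (decimal)
Convert 三十六 (Chinese numeral) → 3×10 + 6 = 36 (decimal)
Compute 972 ÷ 36 = 27
Convert 27 (decimal) → 27 = 1×16 + 11 → 0x1B (hexadecimal)
0x1B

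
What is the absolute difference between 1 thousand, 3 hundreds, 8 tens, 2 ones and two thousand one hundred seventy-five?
Convert 1 thousand, 3 hundreds, 8 tens, 2 ones (place-value notation) → 1×1000 + 3×100 + 8×10 + 2 = 1382 (decimal)
Convert two thousand one hundred seventy-five (English words) → 2×1000 + 1×100 + 75 = 2175 (decimal)
Compute |1382 - 2175| = 793
793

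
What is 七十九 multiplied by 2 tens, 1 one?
Convert 七十九 (Chinese numeral) → 7×10 + 9 = 79 (decimal)
Convert 2 tens, 1 one (place-value notation) → 2×10 + 1 = 21 (decimal)
Compute 79 × 21 = 1659
1659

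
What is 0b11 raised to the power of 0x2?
Convert 0b11 (binary) → 2 + 1 = 3 (decimal)
Convert 0x2 (hexadecimal) → 2 (decimal)
Compute 3 ^ 2 = 9
9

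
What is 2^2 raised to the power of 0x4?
Convert 2^2 (power) → 4 (decimal)
Convert 0x4 (hexadecimal) → 4 (decimal)
Compute 4 ^ 4 = 256
256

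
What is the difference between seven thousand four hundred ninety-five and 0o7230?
Convert seven thousand four hundred ninety-five (English words) → 7×1000 + 4×100 + 95 = 7495 (decimal)
Convert 0o7230 (octal) → 7×512 + 2×64 + 3×8 = 3736 (decimal)
Difference: |7495 - 3736| = 3759
3759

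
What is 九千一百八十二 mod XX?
Convert 九千一百八十二 (Chinese numeral) → 9×1000 + 1×100 + 8×10 + 2 = 9182 (decimal)
Convert XX (Roman numeral) → 10 + 10 = 20 (decimal)
Compute 9182 mod 20 = 2
2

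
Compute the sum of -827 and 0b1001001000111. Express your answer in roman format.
Convert 0b1001001000111 (binary) → 4096 + 512 + 64 + 4 + 2 + 1 = 4679 (decimal)
Compute -827 + 4679 = 3852
Convert 3852 (decimal) → 3852 = 1000 + 1000 + 1000 + 500 + 100 + 100 + 100 + 50 + 1 + 1 → MMMDCCCLII (Roman numeral)
MMMDCCCLII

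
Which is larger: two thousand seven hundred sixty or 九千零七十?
Convert two thousand seven hundred sixty (English words) → 2×1000 + 7×100 + 60 = 2760 (decimal)
Convert 九千零七十 (Chinese numeral) → 9×1000 + 7×10 = 9070 (decimal)
Compare 2760 vs 9070: larger = 9070
9070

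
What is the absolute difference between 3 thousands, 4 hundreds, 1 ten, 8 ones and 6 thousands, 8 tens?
Convert 3 thousands, 4 hundreds, 1 ten, 8 ones (place-value notation) → 3×1000 + 4×100 + 1×10 + 8 = 3418 (decimal)
Convert 6 thousands, 8 tens (place-value notation) → 6×1000 + 8×10 = 6080 (decimal)
Compute |3418 - 6080| = 2662
2662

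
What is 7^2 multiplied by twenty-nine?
Convert 7^2 (power) → 49 (decimal)
Convert twenty-nine (English words) → 29 (decimal)
Compute 49 × 29 = 1421
1421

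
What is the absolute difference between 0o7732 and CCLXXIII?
Convert 0o7732 (octal) → 7×512 + 7×64 + 3×8 + 2 = 4058 (decimal)
Convert CCLXXIII (Roman numeral) → 100 + 100 + 50 + 10 + 10 + 1 + 1 + 1 = 273 (decimal)
Compute |4058 - 273| = 3785
3785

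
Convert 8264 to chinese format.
Convert 8264 (decimal) → 8264 = 8×1000 + 2×100 + 6×10 + 4 → 八千二百六十四 (Chinese numeral)
八千二百六十四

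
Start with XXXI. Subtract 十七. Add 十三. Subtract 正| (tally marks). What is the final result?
Convert XXXI (Roman numeral) → 10 + 10 + 10 + 1 = 31 (decimal)
Start: 31
Convert 十七 (Chinese numeral) → 1×10 + 7 = 17 (decimal)
31 - 17 = 14
Convert 十三 (Chinese numeral) → 1×10 + 3 = 13 (decimal)
14 + 13 = 27
Convert 正| (tally marks) → 5 + 1 = 6 (decimal)
27 - 6 = 21
21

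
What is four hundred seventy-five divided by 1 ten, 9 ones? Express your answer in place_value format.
Convert four hundred seventy-five (English words) → 4×100 + 75 = 475 (decimal)
Convert 1 ten, 9 ones (place-value notation) → 1×10 + 9 = 19 (decimal)
Compute 475 ÷ 19 = 25
Convert 25 (decimal) → 25 = 2×10 + 5 → 2 tens, 5 ones (place-value notation)
2 tens, 5 ones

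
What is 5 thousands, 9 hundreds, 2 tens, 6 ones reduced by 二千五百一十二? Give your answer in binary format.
Convert 5 thousands, 9 hundreds, 2 tens, 6 ones (place-value notation) → 5×1000 + 9×100 + 2×10 + 6 = 5926 (decimal)
Convert 二千五百一十二 (Chinese numeral) → 2×1000 + 5×100 + 1×10 + 2 = 2512 (decimal)
Compute 5926 - 2512 = 3414
Convert 3414 (decimal) → 3414 = 2048 + 1024 + 256 + 64 + 16 + 4 + 2 → 0b110101010110 (binary)
0b110101010110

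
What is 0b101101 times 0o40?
Convert 0b101101 (binary) → 32 + 8 + 4 + 1 = 45 (decimal)
Convert 0o40 (octal) → 4×8 = 32 (decimal)
Compute 45 × 32 = 1440
1440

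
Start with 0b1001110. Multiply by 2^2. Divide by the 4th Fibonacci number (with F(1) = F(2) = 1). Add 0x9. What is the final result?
Convert 0b1001110 (binary) → 64 + 8 + 4 + 2 = 78 (decimal)
Start: 78
Convert 2^2 (power) → 4 (decimal)
78 × 4 = 312
Convert the 4th Fibonacci number (with F(1) = F(2) = 1) (Fibonacci index) → 1, 1, 2, 3 → 3 (decimal)
312 ÷ 3 = 104
Convert 0x9 (hexadecimal) → 9 (decimal)
104 + 9 = 113
113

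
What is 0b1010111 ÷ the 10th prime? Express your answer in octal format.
Convert 0b1010111 (binary) → 64 + 16 + 4 + 2 + 1 = 87 (decimal)
Convert the 10th prime (prime index) → 29 (decimal)
Compute 87 ÷ 29 = 3
Convert 3 (decimal) → 0o3 (octal)
0o3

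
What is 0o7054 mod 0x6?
Convert 0o7054 (octal) → 7×512 + 5×8 + 4 = 3628 (decimal)
Convert 0x6 (hexadecimal) → 6 (decimal)
Compute 3628 mod 6 = 4
4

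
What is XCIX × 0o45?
Convert XCIX (Roman numeral) → 90 + 9 = 99 (decimal)
Convert 0o45 (octal) → 4×8 + 5 = 37 (decimal)
Compute 99 × 37 = 3663
3663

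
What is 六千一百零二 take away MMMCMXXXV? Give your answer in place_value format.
Convert 六千一百零二 (Chinese numeral) → 6×1000 + 1×100 + 2 = 6102 (decimal)
Convert MMMCMXXXV (Roman numeral) → 1000 + 1000 + 1000 + 900 + 10 + 10 + 10 + 5 = 3935 (decimal)
Compute 6102 - 3935 = 2167
Convert 2167 (decimal) → 2167 = 2×1000 + 1×100 + 6×10 + 7 → 2 thousands, 1 hundred, 6 tens, 7 ones (place-value notation)
2 thousands, 1 hundred, 6 tens, 7 ones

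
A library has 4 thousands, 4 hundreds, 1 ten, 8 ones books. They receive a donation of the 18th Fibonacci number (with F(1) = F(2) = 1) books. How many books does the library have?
Convert 4 thousands, 4 hundreds, 1 ten, 8 ones (place-value notation) → 4×1000 + 4×100 + 1×10 + 8 = 4418 (decimal)
Convert the 18th Fibonacci number (with F(1) = F(2) = 1) (Fibonacci index) → 2584 (decimal)
Compute 4418 + 2584 = 7002
7002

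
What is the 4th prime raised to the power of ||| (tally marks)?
Convert the 4th prime (prime index) → 7 (decimal)
Convert ||| (tally marks) → 3 (decimal)
Compute 7 ^ 3 = 343
343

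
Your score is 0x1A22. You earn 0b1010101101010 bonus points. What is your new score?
Convert 0x1A22 (hexadecimal) → 1×4096 + 10×256 + 2×16 + 2 = 6690 (decimal)
Convert 0b1010101101010 (binary) → 4096 + 1024 + 256 + 64 + 32 + 8 + 2 = 5482 (decimal)
Compute 6690 + 5482 = 12172
12172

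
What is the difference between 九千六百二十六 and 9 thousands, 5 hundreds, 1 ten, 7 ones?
Convert 九千六百二十六 (Chinese numeral) → 9×1000 + 6×100 + 2×10 + 6 = 9626 (decimal)
Convert 9 thousands, 5 hundreds, 1 ten, 7 ones (place-value notation) → 9×1000 + 5×100 + 1×10 + 7 = 9517 (decimal)
Difference: |9626 - 9517| = 109
109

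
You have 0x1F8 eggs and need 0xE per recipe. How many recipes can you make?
Convert 0x1F8 (hexadecimal) → 1×256 + 15×16 + 8 = 504 (decimal)
Convert 0xE (hexadecimal) → 14 (decimal)
Compute 504 ÷ 14 = 36
36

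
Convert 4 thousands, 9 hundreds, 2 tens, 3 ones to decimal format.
Convert 4 thousands, 9 hundreds, 2 tens, 3 ones (place-value notation) → 4×1000 + 9×100 + 2×10 + 3 = 4923 (decimal)
4923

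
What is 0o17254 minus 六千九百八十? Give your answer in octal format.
Convert 0o17254 (octal) → 1×4096 + 7×512 + 2×64 + 5×8 + 4 = 7852 (decimal)
Convert 六千九百八十 (Chinese numeral) → 6×1000 + 9×100 + 8×10 = 6980 (decimal)
Compute 7852 - 6980 = 872
Convert 872 (decimal) → 872 = 1×512 + 5×64 + 5×8 → 0o1550 (octal)
0o1550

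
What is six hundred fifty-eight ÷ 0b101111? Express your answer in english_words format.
Convert six hundred fifty-eight (English words) → 6×100 + 58 = 658 (decimal)
Convert 0b101111 (binary) → 32 + 8 + 4 + 2 + 1 = 47 (decimal)
Compute 658 ÷ 47 = 14
Convert 14 (decimal) → fourteen (English words)
fourteen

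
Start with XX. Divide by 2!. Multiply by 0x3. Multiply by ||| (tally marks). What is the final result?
Convert XX (Roman numeral) → 10 + 10 = 20 (decimal)
Start: 20
Convert 2! (factorial) → 2 (decimal)
20 ÷ 2 = 10
Convert 0x3 (hexadecimal) → 3 (decimal)
10 × 3 = 30
Convert ||| (tally marks) → 3 (decimal)
30 × 3 = 90
90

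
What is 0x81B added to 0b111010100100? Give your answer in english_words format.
Convert 0x81B (hexadecimal) → 8×256 + 1×16 + 11 = 2075 (decimal)
Convert 0b111010100100 (binary) → 2048 + 1024 + 512 + 128 + 32 + 4 = 3748 (decimal)
Compute 2075 + 3748 = 5823
Convert 5823 (decimal) → 5823 = 5×1000 + 8×100 + 23 → five thousand eight hundred twenty-three (English words)
five thousand eight hundred twenty-three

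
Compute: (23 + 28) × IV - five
Convert IV (Roman numeral) → 4 (decimal)
Convert five (English words) → 5 (decimal)
Expression in decimal: (23 + 28) × 4 - 5
Parentheses first: 23 + 28 = 51
Multiply: 51 × 4 = 204
Subtract: 204 - 5 = 199
199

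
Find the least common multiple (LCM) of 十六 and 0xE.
Convert 十六 (Chinese numeral) → 1×10 + 6 = 16 (decimal)
Convert 0xE (hexadecimal) → 14 (decimal)
Compute lcm(16, 14) = 112
112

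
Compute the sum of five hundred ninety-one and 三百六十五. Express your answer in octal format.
Convert five hundred ninety-one (English words) → 5×100 + 91 = 591 (decimal)
Convert 三百六十五 (Chinese numeral) → 3×100 + 6×10 + 5 = 365 (decimal)
Compute 591 + 365 = 956
Convert 956 (decimal) → 956 = 1×512 + 6×64 + 7×8 + 4 → 0o1674 (octal)
0o1674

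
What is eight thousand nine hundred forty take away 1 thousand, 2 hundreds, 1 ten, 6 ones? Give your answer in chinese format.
Convert eight thousand nine hundred forty (English words) → 8×1000 + 9×100 + 40 = 8940 (decimal)
Convert 1 thousand, 2 hundreds, 1 ten, 6 ones (place-value notation) → 1×1000 + 2×100 + 1×10 + 6 = 1216 (decimal)
Compute 8940 - 1216 = 7724
Convert 7724 (decimal) → 7724 = 7×1000 + 7×100 + 2×10 + 4 → 七千七百二十四 (Chinese numeral)
七千七百二十四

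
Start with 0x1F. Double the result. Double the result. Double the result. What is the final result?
Convert 0x1F (hexadecimal) → 1×16 + 15 = 31 (decimal)
Start: 31
31 × 2 = 62
62 × 2 = 124
124 × 2 = 248
248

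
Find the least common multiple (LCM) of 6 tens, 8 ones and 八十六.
Convert 6 tens, 8 ones (place-value notation) → 6×10 + 8 = 68 (decimal)
Convert 八十六 (Chinese numeral) → 8×10 + 6 = 86 (decimal)
Compute lcm(68, 86) = 2924
2924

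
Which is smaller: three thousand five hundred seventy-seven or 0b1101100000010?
Convert three thousand five hundred seventy-seven (English words) → 3×1000 + 5×100 + 77 = 3577 (decimal)
Convert 0b1101100000010 (binary) → 4096 + 2048 + 512 + 256 + 2 = 6914 (decimal)
Compare 3577 vs 6914: smaller = 3577
3577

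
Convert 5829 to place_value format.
Convert 5829 (decimal) → 5829 = 5×1000 + 8×100 + 2×10 + 9 → 5 thousands, 8 hundreds, 2 tens, 9 ones (place-value notation)
5 thousands, 8 hundreds, 2 tens, 9 ones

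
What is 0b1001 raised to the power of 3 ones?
Convert 0b1001 (binary) → 8 + 1 = 9 (decimal)
Convert 3 ones (place-value notation) → 3 (decimal)
Compute 9 ^ 3 = 729
729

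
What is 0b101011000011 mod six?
Convert 0b101011000011 (binary) → 2048 + 512 + 128 + 64 + 2 + 1 = 2755 (decimal)
Convert six (English words) → 6 (decimal)
Compute 2755 mod 6 = 1
1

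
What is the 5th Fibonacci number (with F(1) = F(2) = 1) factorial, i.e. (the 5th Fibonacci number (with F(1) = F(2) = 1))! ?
Convert the 5th Fibonacci number (with F(1) = F(2) = 1) (Fibonacci index) → 1, 1, 2, 3, 5 → 5 (decimal)
Compute 5! = 120
120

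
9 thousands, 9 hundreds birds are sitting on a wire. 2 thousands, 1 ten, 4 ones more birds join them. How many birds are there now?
Convert 9 thousands, 9 hundreds (place-value notation) → 9×1000 + 9×100 = 9900 (decimal)
Convert 2 thousands, 1 ten, 4 ones (place-value notation) → 2×1000 + 1×10 + 4 = 2014 (decimal)
Compute 9900 + 2014 = 11914
11914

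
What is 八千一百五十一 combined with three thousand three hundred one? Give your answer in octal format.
Convert 八千一百五十一 (Chinese numeral) → 8×1000 + 1×100 + 5×10 + 1 = 8151 (decimal)
Convert three thousand three hundred one (English words) → 3×1000 + 3×100 + 1 = 3301 (decimal)
Compute 8151 + 3301 = 11452
Convert 11452 (decimal) → 11452 = 2×4096 + 6×512 + 2×64 + 7×8 + 4 → 0o26274 (octal)
0o26274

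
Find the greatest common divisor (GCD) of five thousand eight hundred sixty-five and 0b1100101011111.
Convert five thousand eight hundred sixty-five (English words) → 5×1000 + 8×100 + 65 = 5865 (decimal)
Convert 0b1100101011111 (binary) → 4096 + 2048 + 256 + 64 + 16 + 8 + 4 + 2 + 1 = 6495 (decimal)
Compute gcd(5865, 6495) = 15
15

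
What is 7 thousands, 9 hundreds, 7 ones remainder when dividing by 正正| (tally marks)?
Convert 7 thousands, 9 hundreds, 7 ones (place-value notation) → 7×1000 + 9×100 + 7 = 7907 (decimal)
Convert 正正| (tally marks) → 5 + 5 + 1 = 11 (decimal)
Compute 7907 mod 11 = 9
9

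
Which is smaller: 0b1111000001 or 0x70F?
Convert 0b1111000001 (binary) → 512 + 256 + 128 + 64 + 1 = 961 (decimal)
Convert 0x70F (hexadecimal) → 7×256 + 15 = 1807 (decimal)
Compare 961 vs 1807: smaller = 961
961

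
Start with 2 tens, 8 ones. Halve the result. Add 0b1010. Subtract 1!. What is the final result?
Convert 2 tens, 8 ones (place-value notation) → 2×10 + 8 = 28 (decimal)
Start: 28
28 ÷ 2 = 14
Convert 0b1010 (binary) → 8 + 2 = 10 (decimal)
14 + 10 = 24
Convert 1! (factorial) → 1 (decimal)
24 - 1 = 23
23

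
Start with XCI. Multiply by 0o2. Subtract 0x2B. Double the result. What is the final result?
Convert XCI (Roman numeral) → 90 + 1 = 91 (decimal)
Start: 91
Convert 0o2 (octal) → 2 (decimal)
91 × 2 = 182
Convert 0x2B (hexadecimal) → 2×16 + 11 = 43 (decimal)
182 - 43 = 139
139 × 2 = 278
278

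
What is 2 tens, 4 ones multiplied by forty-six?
Convert 2 tens, 4 ones (place-value notation) → 2×10 + 4 = 24 (decimal)
Convert forty-six (English words) → 46 (decimal)
Compute 24 × 46 = 1104
1104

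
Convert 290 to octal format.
Convert 290 (decimal) → 290 = 4×64 + 4×8 + 2 → 0o442 (octal)
0o442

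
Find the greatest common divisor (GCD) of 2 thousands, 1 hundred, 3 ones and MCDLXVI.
Convert 2 thousands, 1 hundred, 3 ones (place-value notation) → 2×1000 + 1×100 + 3 = 2103 (decimal)
Convert MCDLXVI (Roman numeral) → 1000 + 400 + 50 + 10 + 5 + 1 = 1466 (decimal)
Compute gcd(2103, 1466) = 1
1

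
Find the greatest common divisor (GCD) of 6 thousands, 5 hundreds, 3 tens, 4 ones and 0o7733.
Convert 6 thousands, 5 hundreds, 3 tens, 4 ones (place-value notation) → 6×1000 + 5×100 + 3×10 + 4 = 6534 (decimal)
Convert 0o7733 (octal) → 7×512 + 7×64 + 3×8 + 3 = 4059 (decimal)
Compute gcd(6534, 4059) = 99
99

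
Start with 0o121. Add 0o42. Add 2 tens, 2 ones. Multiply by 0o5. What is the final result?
Convert 0o121 (octal) → 1×64 + 2×8 + 1 = 81 (decimal)
Start: 81
Convert 0o42 (octal) → 4×8 + 2 = 34 (decimal)
81 + 34 = 115
Convert 2 tens, 2 ones (place-value notation) → 2×10 + 2 = 22 (decimal)
115 + 22 = 137
Convert 0o5 (octal) → 5 (decimal)
137 × 5 = 685
685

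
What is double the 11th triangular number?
The 11th triangular number = 11×12/2 = 66
Compute 66 × 2 = 132
132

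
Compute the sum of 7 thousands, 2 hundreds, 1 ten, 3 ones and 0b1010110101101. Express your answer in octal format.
Convert 7 thousands, 2 hundreds, 1 ten, 3 ones (place-value notation) → 7×1000 + 2×100 + 1×10 + 3 = 7213 (decimal)
Convert 0b1010110101101 (binary) → 4096 + 1024 + 256 + 128 + 32 + 8 + 4 + 1 = 5549 (decimal)
Compute 7213 + 5549 = 12762
Convert 12762 (decimal) → 12762 = 3×4096 + 7×64 + 3×8 + 2 → 0o30732 (octal)
0o30732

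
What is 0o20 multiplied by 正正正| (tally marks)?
Convert 0o20 (octal) → 2×8 = 16 (decimal)
Convert 正正正| (tally marks) → 5 + 5 + 5 + 1 = 16 (decimal)
Compute 16 × 16 = 256
256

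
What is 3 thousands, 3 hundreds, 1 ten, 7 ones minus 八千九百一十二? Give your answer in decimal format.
Convert 3 thousands, 3 hundreds, 1 ten, 7 ones (place-value notation) → 3×1000 + 3×100 + 1×10 + 7 = 3317 (decimal)
Convert 八千九百一十二 (Chinese numeral) → 8×1000 + 9×100 + 1×10 + 2 = 8912 (decimal)
Compute 3317 - 8912 = -5595
-5595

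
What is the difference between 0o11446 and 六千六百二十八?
Convert 0o11446 (octal) → 1×4096 + 1×512 + 4×64 + 4×8 + 6 = 4902 (decimal)
Convert 六千六百二十八 (Chinese numeral) → 6×1000 + 6×100 + 2×10 + 8 = 6628 (decimal)
Difference: |4902 - 6628| = 1726
1726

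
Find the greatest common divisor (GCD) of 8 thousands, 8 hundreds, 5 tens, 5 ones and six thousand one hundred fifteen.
Convert 8 thousands, 8 hundreds, 5 tens, 5 ones (place-value notation) → 8×1000 + 8×100 + 5×10 + 5 = 8855 (decimal)
Convert six thousand one hundred fifteen (English words) → 6×1000 + 1×100 + 15 = 6115 (decimal)
Compute gcd(8855, 6115) = 5
5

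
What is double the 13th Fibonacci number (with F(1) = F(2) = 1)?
The 13th Fibonacci number (with F(1) = F(2) = 1): 1, 1, 2, 3, 5, 8, 13, 21, 34, 55, 89, 144, 233 → 233
Compute 233 × 2 = 466
466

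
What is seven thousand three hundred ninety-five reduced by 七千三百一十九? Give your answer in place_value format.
Convert seven thousand three hundred ninety-five (English words) → 7×1000 + 3×100 + 95 = 7395 (decimal)
Convert 七千三百一十九 (Chinese numeral) → 7×1000 + 3×100 + 1×10 + 9 = 7319 (decimal)
Compute 7395 - 7319 = 76
Convert 76 (decimal) → 76 = 7×10 + 6 → 7 tens, 6 ones (place-value notation)
7 tens, 6 ones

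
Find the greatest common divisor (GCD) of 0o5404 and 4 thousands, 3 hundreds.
Convert 0o5404 (octal) → 5×512 + 4×64 + 4 = 2820 (decimal)
Convert 4 thousands, 3 hundreds (place-value notation) → 4×1000 + 3×100 = 4300 (decimal)
Compute gcd(2820, 4300) = 20
20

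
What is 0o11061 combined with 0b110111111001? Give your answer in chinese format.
Convert 0o11061 (octal) → 1×4096 + 1×512 + 6×8 + 1 = 4657 (decimal)
Convert 0b110111111001 (binary) → 2048 + 1024 + 256 + 128 + 64 + 32 + 16 + 8 + 1 = 3577 (decimal)
Compute 4657 + 3577 = 8234
Convert 8234 (decimal) → 8234 = 8×1000 + 2×100 + 3×10 + 4 → 八千二百三十四 (Chinese numeral)
八千二百三十四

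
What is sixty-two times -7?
Convert sixty-two (English words) → 62 (decimal)
Compute 62 × -7 = -434
-434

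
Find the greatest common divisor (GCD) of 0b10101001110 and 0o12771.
Convert 0b10101001110 (binary) → 1024 + 256 + 64 + 8 + 4 + 2 = 1358 (decimal)
Convert 0o12771 (octal) → 1×4096 + 2×512 + 7×64 + 7×8 + 1 = 5625 (decimal)
Compute gcd(1358, 5625) = 1
1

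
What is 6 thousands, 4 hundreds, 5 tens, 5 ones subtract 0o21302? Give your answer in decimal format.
Convert 6 thousands, 4 hundreds, 5 tens, 5 ones (place-value notation) → 6×1000 + 4×100 + 5×10 + 5 = 6455 (decimal)
Convert 0o21302 (octal) → 2×4096 + 1×512 + 3×64 + 2 = 8898 (decimal)
Compute 6455 - 8898 = -2443
-2443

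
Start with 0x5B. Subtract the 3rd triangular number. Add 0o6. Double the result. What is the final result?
Convert 0x5B (hexadecimal) → 5×16 + 11 = 91 (decimal)
Start: 91
Convert the 3rd triangular number (triangular index) → 3×4/2 = 6 (decimal)
91 - 6 = 85
Convert 0o6 (octal) → 6 (decimal)
85 + 6 = 91
91 × 2 = 182
182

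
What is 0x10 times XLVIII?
Convert 0x10 (hexadecimal) → 1×16 = 16 (decimal)
Convert XLVIII (Roman numeral) → 40 + 5 + 1 + 1 + 1 = 48 (decimal)
Compute 16 × 48 = 768
768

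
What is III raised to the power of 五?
Convert III (Roman numeral) → 1 + 1 + 1 = 3 (decimal)
Convert 五 (Chinese numeral) → 5 (decimal)
Compute 3 ^ 5 = 243
243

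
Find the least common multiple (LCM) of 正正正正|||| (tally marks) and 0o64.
Convert 正正正正|||| (tally marks) → 5 + 5 + 5 + 5 + 4 = 24 (decimal)
Convert 0o64 (octal) → 6×8 + 4 = 52 (decimal)
Compute lcm(24, 52) = 312
312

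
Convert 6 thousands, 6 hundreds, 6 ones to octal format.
Convert 6 thousands, 6 hundreds, 6 ones (place-value notation) → 6×1000 + 6×100 + 6 = 6606 (decimal)
Convert 6606 (decimal) → 6606 = 1×4096 + 4×512 + 7×64 + 1×8 + 6 → 0o14716 (octal)
0o14716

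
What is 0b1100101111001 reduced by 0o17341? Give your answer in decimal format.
Convert 0b1100101111001 (binary) → 4096 + 2048 + 256 + 64 + 32 + 16 + 8 + 1 = 6521 (decimal)
Convert 0o17341 (octal) → 1×4096 + 7×512 + 3×64 + 4×8 + 1 = 7905 (decimal)
Compute 6521 - 7905 = -1384
-1384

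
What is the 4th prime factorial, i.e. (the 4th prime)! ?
Convert the 4th prime (prime index) → 7 (decimal)
Compute 7! = 5040
5040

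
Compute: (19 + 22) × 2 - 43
Parentheses first: 19 + 22 = 41
Multiply: 41 × 2 = 82
Subtract: 82 - 43 = 39
39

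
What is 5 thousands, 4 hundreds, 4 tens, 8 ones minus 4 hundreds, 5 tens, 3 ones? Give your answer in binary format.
Convert 5 thousands, 4 hundreds, 4 tens, 8 ones (place-value notation) → 5×1000 + 4×100 + 4×10 + 8 = 5448 (decimal)
Convert 4 hundreds, 5 tens, 3 ones (place-value notation) → 4×100 + 5×10 + 3 = 453 (decimal)
Compute 5448 - 453 = 4995
Convert 4995 (decimal) → 4995 = 4096 + 512 + 256 + 128 + 2 + 1 → 0b1001110000011 (binary)
0b1001110000011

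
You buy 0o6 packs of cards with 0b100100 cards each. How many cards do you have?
Convert 0b100100 (binary) → 32 + 4 = 36 (decimal)
Convert 0o6 (octal) → 6 (decimal)
Compute 36 × 6 = 216
216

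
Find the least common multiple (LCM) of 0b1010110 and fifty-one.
Convert 0b1010110 (binary) → 64 + 16 + 4 + 2 = 86 (decimal)
Convert fifty-one (English words) → 51 (decimal)
Compute lcm(86, 51) = 4386
4386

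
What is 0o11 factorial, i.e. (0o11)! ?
Convert 0o11 (octal) → 1×8 + 1 = 9 (decimal)
Compute 9! = 362880
362880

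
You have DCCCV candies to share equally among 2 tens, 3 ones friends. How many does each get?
Convert DCCCV (Roman numeral) → 500 + 100 + 100 + 100 + 5 = 805 (decimal)
Convert 2 tens, 3 ones (place-value notation) → 2×10 + 3 = 23 (decimal)
Compute 805 ÷ 23 = 35
35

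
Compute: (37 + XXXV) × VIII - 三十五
Convert XXXV (Roman numeral) → 10 + 10 + 10 + 5 = 35 (decimal)
Convert VIII (Roman numeral) → 5 + 1 + 1 + 1 = 8 (decimal)
Convert 三十五 (Chinese numeral) → 3×10 + 5 = 35 (decimal)
Expression in decimal: (37 + 35) × 8 - 35
Parentheses first: 37 + 35 = 72
Multiply: 72 × 8 = 576
Subtract: 576 - 35 = 541
541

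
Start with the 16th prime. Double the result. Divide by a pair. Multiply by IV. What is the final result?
Convert the 16th prime (prime index) → 53 (decimal)
Start: 53
53 × 2 = 106
Convert a pair (colloquial) → 2 (decimal)
106 ÷ 2 = 53
Convert IV (Roman numeral) → 4 (decimal)
53 × 4 = 212
212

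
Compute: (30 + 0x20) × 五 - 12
Convert 0x20 (hexadecimal) → 2×16 = 32 (decimal)
Convert 五 (Chinese numeral) → 5 (decimal)
Expression in decimal: (30 + 32) × 5 - 12
Parentheses first: 30 + 32 = 62
Multiply: 62 × 5 = 310
Subtract: 310 - 12 = 298
298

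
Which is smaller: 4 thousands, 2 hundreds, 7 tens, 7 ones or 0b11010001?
Convert 4 thousands, 2 hundreds, 7 tens, 7 ones (place-value notation) → 4×1000 + 2×100 + 7×10 + 7 = 4277 (decimal)
Convert 0b11010001 (binary) → 128 + 64 + 16 + 1 = 209 (decimal)
Compare 4277 vs 209: smaller = 209
209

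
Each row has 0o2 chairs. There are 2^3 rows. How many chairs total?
Convert 0o2 (octal) → 2 (decimal)
Convert 2^3 (power) → 8 (decimal)
Compute 2 × 8 = 16
16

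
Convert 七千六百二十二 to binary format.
Convert 七千六百二十二 (Chinese numeral) → 7×1000 + 6×100 + 2×10 + 2 = 7622 (decimal)
Convert 7622 (decimal) → 7622 = 4096 + 2048 + 1024 + 256 + 128 + 64 + 4 + 2 → 0b1110111000110 (binary)
0b1110111000110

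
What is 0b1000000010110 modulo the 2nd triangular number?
Convert 0b1000000010110 (binary) → 4096 + 16 + 4 + 2 = 4118 (decimal)
Convert the 2nd triangular number (triangular index) → 2×3/2 = 3 (decimal)
Compute 4118 mod 3 = 2
2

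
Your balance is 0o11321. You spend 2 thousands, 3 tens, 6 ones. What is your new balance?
Convert 0o11321 (octal) → 1×4096 + 1×512 + 3×64 + 2×8 + 1 = 4817 (decimal)
Convert 2 thousands, 3 tens, 6 ones (place-value notation) → 2×1000 + 3×10 + 6 = 2036 (decimal)
Compute 4817 - 2036 = 2781
2781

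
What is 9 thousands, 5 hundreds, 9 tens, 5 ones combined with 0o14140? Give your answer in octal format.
Convert 9 thousands, 5 hundreds, 9 tens, 5 ones (place-value notation) → 9×1000 + 5×100 + 9×10 + 5 = 9595 (decimal)
Convert 0o14140 (octal) → 1×4096 + 4×512 + 1×64 + 4×8 = 6240 (decimal)
Compute 9595 + 6240 = 15835
Convert 15835 (decimal) → 15835 = 3×4096 + 6×512 + 7×64 + 3×8 + 3 → 0o36733 (octal)
0o36733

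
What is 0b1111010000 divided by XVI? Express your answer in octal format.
Convert 0b1111010000 (binary) → 512 + 256 + 128 + 64 + 16 = 976 (decimal)
Convert XVI (Roman numeral) → 10 + 5 + 1 = 16 (decimal)
Compute 976 ÷ 16 = 61
Convert 61 (decimal) → 61 = 7×8 + 5 → 0o75 (octal)
0o75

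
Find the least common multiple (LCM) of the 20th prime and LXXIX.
Convert the 20th prime (prime index) → 71 (decimal)
Convert LXXIX (Roman numeral) → 50 + 10 + 10 + 9 = 79 (decimal)
Compute lcm(71, 79) = 5609
5609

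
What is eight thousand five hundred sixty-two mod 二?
Convert eight thousand five hundred sixty-two (English words) → 8×1000 + 5×100 + 62 = 8562 (decimal)
Convert 二 (Chinese numeral) → 2 (decimal)
Compute 8562 mod 2 = 0
0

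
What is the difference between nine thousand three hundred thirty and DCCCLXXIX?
Convert nine thousand three hundred thirty (English words) → 9×1000 + 3×100 + 30 = 9330 (decimal)
Convert DCCCLXXIX (Roman numeral) → 500 + 100 + 100 + 100 + 50 + 10 + 10 + 9 = 879 (decimal)
Difference: |9330 - 879| = 8451
8451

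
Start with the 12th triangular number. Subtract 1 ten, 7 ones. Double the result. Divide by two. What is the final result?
Convert the 12th triangular number (triangular index) → 12×13/2 = 78 (decimal)
Start: 78
Convert 1 ten, 7 ones (place-value notation) → 1×10 + 7 = 17 (decimal)
78 - 17 = 61
61 × 2 = 122
Convert two (English words) → 2 (decimal)
122 ÷ 2 = 61
61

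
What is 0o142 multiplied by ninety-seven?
Convert 0o142 (octal) → 1×64 + 4×8 + 2 = 98 (decimal)
Convert ninety-seven (English words) → 97 (decimal)
Compute 98 × 97 = 9506
9506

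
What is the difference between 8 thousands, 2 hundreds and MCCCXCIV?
Convert 8 thousands, 2 hundreds (place-value notation) → 8×1000 + 2×100 = 8200 (decimal)
Convert MCCCXCIV (Roman numeral) → 1000 + 100 + 100 + 100 + 90 + 4 = 1394 (decimal)
Difference: |8200 - 1394| = 6806
6806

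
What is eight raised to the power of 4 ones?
Convert eight (English words) → 8 (decimal)
Convert 4 ones (place-value notation) → 4 (decimal)
Compute 8 ^ 4 = 4096
4096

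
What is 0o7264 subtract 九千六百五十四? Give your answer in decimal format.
Convert 0o7264 (octal) → 7×512 + 2×64 + 6×8 + 4 = 3764 (decimal)
Convert 九千六百五十四 (Chinese numeral) → 9×1000 + 6×100 + 5×10 + 4 = 9654 (decimal)
Compute 3764 - 9654 = -5890
-5890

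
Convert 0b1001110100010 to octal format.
Convert 0b1001110100010 (binary) → 4096 + 512 + 256 + 128 + 32 + 2 = 5026 (decimal)
Convert 5026 (decimal) → 5026 = 1×4096 + 1×512 + 6×64 + 4×8 + 2 → 0o11642 (octal)
0o11642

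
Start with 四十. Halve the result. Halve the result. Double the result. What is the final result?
Convert 四十 (Chinese numeral) → 4×10 = 40 (decimal)
Start: 40
40 ÷ 2 = 20
20 ÷ 2 = 10
10 × 2 = 20
20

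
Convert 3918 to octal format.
Convert 3918 (decimal) → 3918 = 7×512 + 5×64 + 1×8 + 6 → 0o7516 (octal)
0o7516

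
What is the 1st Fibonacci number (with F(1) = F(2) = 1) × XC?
Convert the 1st Fibonacci number (with F(1) = F(2) = 1) (Fibonacci index) → 1 (decimal)
Convert XC (Roman numeral) → 90 (decimal)
Compute 1 × 90 = 90
90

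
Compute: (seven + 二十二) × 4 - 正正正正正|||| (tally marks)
Convert seven (English words) → 7 (decimal)
Convert 二十二 (Chinese numeral) → 2×10 + 2 = 22 (decimal)
Convert 正正正正正|||| (tally marks) → 5 + 5 + 5 + 5 + 5 + 4 = 29 (decimal)
Expression in decimal: (7 + 22) × 4 - 29
Parentheses first: 7 + 22 = 29
Multiply: 29 × 4 = 116
Subtract: 116 - 29 = 87
87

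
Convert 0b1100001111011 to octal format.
Convert 0b1100001111011 (binary) → 4096 + 2048 + 64 + 32 + 16 + 8 + 2 + 1 = 6267 (decimal)
Convert 6267 (decimal) → 6267 = 1×4096 + 4×512 + 1×64 + 7×8 + 3 → 0o14173 (octal)
0o14173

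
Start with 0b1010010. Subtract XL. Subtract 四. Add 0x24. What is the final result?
Convert 0b1010010 (binary) → 64 + 16 + 2 = 82 (decimal)
Start: 82
Convert XL (Roman numeral) → 40 (decimal)
82 - 40 = 42
Convert 四 (Chinese numeral) → 4 (decimal)
42 - 4 = 38
Convert 0x24 (hexadecimal) → 2×16 + 4 = 36 (decimal)
38 + 36 = 74
74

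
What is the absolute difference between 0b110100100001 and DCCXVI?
Convert 0b110100100001 (binary) → 2048 + 1024 + 256 + 32 + 1 = 3361 (decimal)
Convert DCCXVI (Roman numeral) → 500 + 100 + 100 + 10 + 5 + 1 = 716 (decimal)
Compute |3361 - 716| = 2645
2645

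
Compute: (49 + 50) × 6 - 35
Parentheses first: 49 + 50 = 99
Multiply: 99 × 6 = 594
Subtract: 594 - 35 = 559
559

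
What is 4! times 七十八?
Convert 4! (factorial) → 24 (decimal)
Convert 七十八 (Chinese numeral) → 7×10 + 8 = 78 (decimal)
Compute 24 × 78 = 1872
1872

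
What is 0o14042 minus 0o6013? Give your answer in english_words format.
Convert 0o14042 (octal) → 1×4096 + 4×512 + 4×8 + 2 = 6178 (decimal)
Convert 0o6013 (octal) → 6×512 + 1×8 + 3 = 3083 (decimal)
Compute 6178 - 3083 = 3095
Convert 3095 (decimal) → 3095 = 3×1000 + 95 → three thousand ninety-five (English words)
three thousand ninety-five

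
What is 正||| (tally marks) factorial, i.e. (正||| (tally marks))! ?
Convert 正||| (tally marks) → 5 + 3 = 8 (decimal)
Compute 8! = 40320
40320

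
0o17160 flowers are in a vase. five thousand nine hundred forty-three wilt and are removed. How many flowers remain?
Convert 0o17160 (octal) → 1×4096 + 7×512 + 1×64 + 6×8 = 7792 (decimal)
Convert five thousand nine hundred forty-three (English words) → 5×1000 + 9×100 + 43 = 5943 (decimal)
Compute 7792 - 5943 = 1849
1849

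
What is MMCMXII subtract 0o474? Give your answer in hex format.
Convert MMCMXII (Roman numeral) → 1000 + 1000 + 900 + 10 + 1 + 1 = 2912 (decimal)
Convert 0o474 (octal) → 4×64 + 7×8 + 4 = 316 (decimal)
Compute 2912 - 316 = 2596
Convert 2596 (decimal) → 2596 = 10×256 + 2×16 + 4 → 0xA24 (hexadecimal)
0xA24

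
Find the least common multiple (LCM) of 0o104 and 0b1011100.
Convert 0o104 (octal) → 1×64 + 4 = 68 (decimal)
Convert 0b1011100 (binary) → 64 + 16 + 8 + 4 = 92 (decimal)
Compute lcm(68, 92) = 1564
1564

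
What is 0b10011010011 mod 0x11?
Convert 0b10011010011 (binary) → 1024 + 128 + 64 + 16 + 2 + 1 = 1235 (decimal)
Convert 0x11 (hexadecimal) → 1×16 + 1 = 17 (decimal)
Compute 1235 mod 17 = 11
11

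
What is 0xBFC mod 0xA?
Convert 0xBFC (hexadecimal) → 11×256 + 15×16 + 12 = 3068 (decimal)
Convert 0xA (hexadecimal) → 10 (decimal)
Compute 3068 mod 10 = 8
8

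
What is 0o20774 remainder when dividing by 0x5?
Convert 0o20774 (octal) → 2×4096 + 7×64 + 7×8 + 4 = 8700 (decimal)
Convert 0x5 (hexadecimal) → 5 (decimal)
Compute 8700 mod 5 = 0
0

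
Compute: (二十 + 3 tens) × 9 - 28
Convert 二十 (Chinese numeral) → 2×10 = 20 (decimal)
Convert 3 tens (place-value notation) → 3×10 = 30 (decimal)
Expression in decimal: (20 + 30) × 9 - 28
Parentheses first: 20 + 30 = 50
Multiply: 50 × 9 = 450
Subtract: 450 - 28 = 422
422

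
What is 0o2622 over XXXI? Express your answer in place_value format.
Convert 0o2622 (octal) → 2×512 + 6×64 + 2×8 + 2 = 1426 (decimal)
Convert XXXI (Roman numeral) → 10 + 10 + 10 + 1 = 31 (decimal)
Compute 1426 ÷ 31 = 46
Convert 46 (decimal) → 46 = 4×10 + 6 → 4 tens, 6 ones (place-value notation)
4 tens, 6 ones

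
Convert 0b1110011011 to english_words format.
Convert 0b1110011011 (binary) → 512 + 256 + 128 + 16 + 8 + 2 + 1 = 923 (decimal)
Convert 923 (decimal) → 923 = 9×100 + 23 → nine hundred twenty-three (English words)
nine hundred twenty-three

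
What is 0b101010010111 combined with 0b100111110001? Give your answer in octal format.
Convert 0b101010010111 (binary) → 2048 + 512 + 128 + 16 + 4 + 2 + 1 = 2711 (decimal)
Convert 0b100111110001 (binary) → 2048 + 256 + 128 + 64 + 32 + 16 + 1 = 2545 (decimal)
Compute 2711 + 2545 = 5256
Convert 5256 (decimal) → 5256 = 1×4096 + 2×512 + 2×64 + 1×8 → 0o12210 (octal)
0o12210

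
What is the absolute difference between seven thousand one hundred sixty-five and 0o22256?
Convert seven thousand one hundred sixty-five (English words) → 7×1000 + 1×100 + 65 = 7165 (decimal)
Convert 0o22256 (octal) → 2×4096 + 2×512 + 2×64 + 5×8 + 6 = 9390 (decimal)
Compute |7165 - 9390| = 2225
2225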